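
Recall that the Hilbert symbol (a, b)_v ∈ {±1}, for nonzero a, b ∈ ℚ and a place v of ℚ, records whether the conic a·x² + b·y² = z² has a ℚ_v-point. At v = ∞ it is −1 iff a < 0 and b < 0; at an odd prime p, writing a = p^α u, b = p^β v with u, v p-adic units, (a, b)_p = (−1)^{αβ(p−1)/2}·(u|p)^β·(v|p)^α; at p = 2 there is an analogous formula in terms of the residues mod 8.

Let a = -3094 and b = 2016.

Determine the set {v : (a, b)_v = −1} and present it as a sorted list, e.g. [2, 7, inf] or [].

(a, b) ≡ (-3094, 14) mod (ℚ^×)²; places V = {2, 3, 7, 13, 17, ∞}.
(a,b)_3: α=0, u≡2; β=2, v≡2 (mod 3); (2|3)=-1, (2|3)=-1; sign (−1)^0·-1^2·-1^0 = +1.
(a,b)_13: α=1, u≡9; β=0, v≡1 (mod 13); (9|13)=+1, (1|13)=+1; sign (−1)^0·+1^0·+1^1 = +1.
(a,b)_2: α=1, β=5; u≡5, v≡7 (mod 8); ε(u)ε(v)=0·1, αω(v)=1·0, βω(u)=5·1; sum ≡ 1  ⇒  -1.
(a,b)_7: α=1, u≡6; β=1, v≡1 (mod 7); (6|7)=-1, (1|7)=+1; sign (−1)^1·-1^1·+1^1 = +1.
(a,b)_17: α=1, u≡5; β=0, v≡10 (mod 17); (5|17)=-1, (10|17)=-1; sign (−1)^0·-1^0·-1^1 = -1.
(a,b)_∞: sgn(-3094)=−, sgn(14)=+, so +1.
|Ram(-3094, 14)| = 2, even; anisotropic at {2, 17}.

[2, 17]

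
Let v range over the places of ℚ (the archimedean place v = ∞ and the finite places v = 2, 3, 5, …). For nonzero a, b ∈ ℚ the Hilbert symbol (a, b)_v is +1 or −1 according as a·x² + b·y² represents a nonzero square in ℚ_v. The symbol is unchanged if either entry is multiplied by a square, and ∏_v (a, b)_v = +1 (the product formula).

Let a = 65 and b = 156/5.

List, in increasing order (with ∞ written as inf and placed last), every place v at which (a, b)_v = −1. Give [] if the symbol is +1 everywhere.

[3, 5]

Mod squares: a ≡ 65, b ≡ 195. Check v ∈ {∞, 2, 3, 5, 13}.
v=5: a=5^1·(≡3), b=5^-1·(≡1) mod 5; (3|5)=-1, (1|5)=+1; (−1)^{1·-1·2}·(-1)^-1·(+1)^1 = -1.
v=2: v_2(a)=0, v_2(b)=2; units ≡ 1, 3 (mod 8); ε·ε+αω+βω = 0·1+0·1+2·0 ≡ 0  ⇒  (a,b)_2 = +1.
v=3: a=3^0·(≡2), b=3^1·(≡2) mod 3; (2|3)=-1, (2|3)=-1; (−1)^{0·1·1}·(-1)^1·(-1)^0 = -1.
v=13: a=13^1·(≡5), b=13^1·(≡5) mod 13; (5|13)=-1, (5|13)=-1; (−1)^{1·1·6}·(-1)^1·(-1)^1 = +1.
v=∞: 65 > 0 and 195 > 0  ⇒  (a,b)_∞ = +1.
|Ram(65, 195)| = 2, even; anisotropic at {3, 5}.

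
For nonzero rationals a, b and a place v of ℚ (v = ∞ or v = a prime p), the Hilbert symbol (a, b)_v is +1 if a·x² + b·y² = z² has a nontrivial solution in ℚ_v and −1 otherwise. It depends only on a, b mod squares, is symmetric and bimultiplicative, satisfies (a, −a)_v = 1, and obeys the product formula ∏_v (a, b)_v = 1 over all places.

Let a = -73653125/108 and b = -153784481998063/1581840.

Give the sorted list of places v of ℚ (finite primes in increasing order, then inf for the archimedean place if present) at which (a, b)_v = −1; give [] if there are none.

(a, b) ≡ (-7215, -88645895) mod (ℚ^×)²; places V = {2, 3, 5, 7, 13, 29, 31, 37, 41, ∞}.
(a,b)_7: α=2, u≡2; β=2, v≡3 (mod 7); (2|7)=+1, (3|7)=-1; sign (−1)^0·+1^2·-1^2 = +1.
(a,b)_41: α=0, u≡21; β=3, v≡40 (mod 41); (21|41)=+1, (40|41)=+1; sign (−1)^0·+1^3·+1^0 = +1.
(a,b)_2: α=-2, β=-4; u≡1, v≡1 (mod 8); ε(u)ε(v)=0·0, αω(v)=-2·0, βω(u)=-4·0; sum ≡ 0  ⇒  +1.
(a,b)_31: α=0, u≡16; β=1, v≡28 (mod 31); (16|31)=+1, (28|31)=+1; sign (−1)^0·+1^1·+1^0 = +1.
(a,b)_3: α=-3, u≡1; β=-2, v≡1 (mod 3); (1|3)=+1, (1|3)=+1; sign (−1)^0·+1^-2·+1^-3 = +1.
(a,b)_∞: sgn(-7215)=−, sgn(-88645895)=−, so -1.
(a,b)_13: α=1, u≡12; β=-3, v≡9 (mod 13); (12|13)=+1, (9|13)=+1; sign (−1)^0·+1^-3·+1^1 = +1.
(a,b)_29: α=0, u≡7; β=1, v≡12 (mod 29); (7|29)=+1, (12|29)=-1; sign (−1)^0·+1^1·-1^0 = +1.
(a,b)_5: α=5, u≡2; β=-1, v≡4 (mod 5); (2|5)=-1, (4|5)=+1; sign (−1)^0·-1^-1·+1^5 = -1.
(a,b)_37: α=1, u≡33; β=3, v≡27 (mod 37); (33|37)=+1, (27|37)=+1; sign (−1)^0·+1^3·+1^1 = +1.
|Ram(-7215, -88645895)| = 2, even; anisotropic at {5, ∞}.

[5, inf]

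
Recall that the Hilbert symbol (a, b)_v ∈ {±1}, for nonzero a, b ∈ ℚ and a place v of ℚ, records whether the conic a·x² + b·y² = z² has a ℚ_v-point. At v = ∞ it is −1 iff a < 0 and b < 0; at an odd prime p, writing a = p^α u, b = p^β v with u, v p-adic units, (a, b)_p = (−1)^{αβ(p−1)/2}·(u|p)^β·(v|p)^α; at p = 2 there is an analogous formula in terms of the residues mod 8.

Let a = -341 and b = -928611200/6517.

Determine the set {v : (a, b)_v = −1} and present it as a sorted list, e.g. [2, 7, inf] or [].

[2, 31, 37, inf]

Mod squares: a ≡ -341, b ≡ -77190806. Check v ∈ {∞, 2, 5, 7, 11, 19, 23, 31, 37}.
v=19: a=19^0·(≡1), b=19^-1·(≡6) mod 19; (1|19)=+1, (6|19)=+1; (−1)^{0·-1·9}·(+1)^-1·(+1)^0 = +1.
v=23: a=23^0·(≡4), b=23^1·(≡21) mod 23; (4|23)=+1, (21|23)=-1; (−1)^{0·1·11}·(+1)^1·(-1)^0 = +1.
v=7: a=7^0·(≡2), b=7^-3·(≡3) mod 7; (2|7)=+1, (3|7)=-1; (−1)^{0·-3·3}·(+1)^-3·(-1)^0 = +1.
v=5: a=5^0·(≡4), b=5^2·(≡1) mod 5; (4|5)=+1, (1|5)=+1; (−1)^{0·2·2}·(+1)^2·(+1)^0 = +1.
v=31: a=31^1·(≡20), b=31^1·(≡1) mod 31; (20|31)=+1, (1|31)=+1; (−1)^{1·1·15}·(+1)^1·(+1)^1 = -1.
v=37: a=37^0·(≡29), b=37^1·(≡11) mod 37; (29|37)=-1, (11|37)=+1; (−1)^{0·1·18}·(-1)^1·(+1)^0 = -1.
v=2: v_2(a)=0, v_2(b)=7; units ≡ 3, 5 (mod 8); ε·ε+αω+βω = 1·0+0·1+7·1 ≡ 1  ⇒  (a,b)_2 = -1.
v=∞: -341 < 0 and -77190806 < 0  ⇒  (a,b)_∞ = -1.
v=11: a=11^1·(≡2), b=11^1·(≡5) mod 11; (2|11)=-1, (5|11)=+1; (−1)^{1·1·5}·(-1)^1·(+1)^1 = +1.
|Ram(-341, -77190806)| = 4, even; anisotropic at {2, 31, 37, ∞}.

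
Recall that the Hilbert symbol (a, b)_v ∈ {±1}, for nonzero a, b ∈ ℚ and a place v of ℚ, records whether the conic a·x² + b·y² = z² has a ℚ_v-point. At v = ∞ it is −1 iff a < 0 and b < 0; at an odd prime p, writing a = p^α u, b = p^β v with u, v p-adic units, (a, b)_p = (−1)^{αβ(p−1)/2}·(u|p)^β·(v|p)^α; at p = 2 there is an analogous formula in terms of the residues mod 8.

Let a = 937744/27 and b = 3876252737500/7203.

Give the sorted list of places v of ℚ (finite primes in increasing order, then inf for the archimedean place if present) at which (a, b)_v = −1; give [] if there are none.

Mod squares: a ≡ 175827, b ≡ 4651503285. Check v ∈ {∞, 2, 3, 5, 7, 11, 13, 29, 37, 43, 47}.
v=29: a=29^1·(≡14), b=29^1·(≡21) mod 29; (14|29)=-1, (21|29)=-1; (−1)^{1·1·14}·(-1)^1·(-1)^1 = +1.
v=5: a=5^0·(≡2), b=5^5·(≡2) mod 5; (2|5)=-1, (2|5)=-1; (−1)^{0·5·2}·(-1)^5·(-1)^0 = -1.
v=47: a=47^1·(≡27), b=47^1·(≡5) mod 47; (27|47)=+1, (5|47)=-1; (−1)^{1·1·23}·(+1)^1·(-1)^1 = +1.
v=3: a=3^-3·(≡1), b=3^-1·(≡1) mod 3; (1|3)=+1, (1|3)=+1; (−1)^{-3·-1·1}·(+1)^-1·(+1)^-3 = -1.
v=2: v_2(a)=4, v_2(b)=2; units ≡ 3, 5 (mod 8); ε·ε+αω+βω = 1·0+4·1+2·1 ≡ 0  ⇒  (a,b)_2 = +1.
v=11: a=11^0·(≡1), b=11^1·(≡6) mod 11; (1|11)=+1, (6|11)=-1; (−1)^{0·1·5}·(+1)^1·(-1)^0 = +1.
v=7: a=7^0·(≡4), b=7^-4·(≡1) mod 7; (4|7)=+1, (1|7)=+1; (−1)^{0·-4·3}·(+1)^-4·(+1)^0 = +1.
v=∞: 175827 > 0 and 4651503285 > 0  ⇒  (a,b)_∞ = +1.
v=43: a=43^1·(≡13), b=43^1·(≡31) mod 43; (13|43)=+1, (31|43)=+1; (−1)^{1·1·21}·(+1)^1·(+1)^1 = -1.
v=13: a=13^0·(≡2), b=13^1·(≡10) mod 13; (2|13)=-1, (10|13)=+1; (−1)^{0·1·6}·(-1)^1·(+1)^0 = -1.
v=37: a=37^0·(≡28), b=37^1·(≡16) mod 37; (28|37)=+1, (16|37)=+1; (−1)^{0·1·18}·(+1)^1·(+1)^0 = +1.
|Ram(175827, 4651503285)| = 4, even; anisotropic at {3, 5, 13, 43}.

[3, 5, 13, 43]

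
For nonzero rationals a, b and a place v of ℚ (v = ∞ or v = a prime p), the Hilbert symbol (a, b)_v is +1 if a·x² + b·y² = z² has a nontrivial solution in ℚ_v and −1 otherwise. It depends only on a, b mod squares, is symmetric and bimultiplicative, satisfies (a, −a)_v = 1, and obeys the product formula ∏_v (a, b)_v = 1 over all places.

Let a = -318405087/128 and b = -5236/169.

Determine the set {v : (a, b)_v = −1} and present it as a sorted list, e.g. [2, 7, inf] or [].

[2, 3, 17, inf]

(a, b) ≡ (-1326, -1309) mod (ℚ^×)²; places V = {2, 3, 7, 11, 13, 17, ∞}.
(a,b)_∞: sgn(-1326)=−, sgn(-1309)=−, so -1.
(a,b)_3: α=5, u≡2; β=0, v≡2 (mod 3); (2|3)=-1, (2|3)=-1; sign (−1)^0·-1^0·-1^5 = -1.
(a,b)_13: α=1, u≡5; β=-2, v≡3 (mod 13); (5|13)=-1, (3|13)=+1; sign (−1)^0·-1^-2·+1^1 = +1.
(a,b)_7: α=2, u≡1; β=1, v≡1 (mod 7); (1|7)=+1, (1|7)=+1; sign (−1)^0·+1^1·+1^2 = +1.
(a,b)_11: α=2, u≡4; β=1, v≡2 (mod 11); (4|11)=+1, (2|11)=-1; sign (−1)^0·+1^1·-1^2 = +1.
(a,b)_2: α=-7, β=2; u≡1, v≡3 (mod 8); ε(u)ε(v)=0·1, αω(v)=-7·1, βω(u)=2·0; sum ≡ 1  ⇒  -1.
(a,b)_17: α=1, u≡10; β=1, v≡2 (mod 17); (10|17)=-1, (2|17)=+1; sign (−1)^0·-1^1·+1^1 = -1.
Ram(-1326, -1309) = {2, 3, 17, ∞}; no ℚ_2-point on the conic.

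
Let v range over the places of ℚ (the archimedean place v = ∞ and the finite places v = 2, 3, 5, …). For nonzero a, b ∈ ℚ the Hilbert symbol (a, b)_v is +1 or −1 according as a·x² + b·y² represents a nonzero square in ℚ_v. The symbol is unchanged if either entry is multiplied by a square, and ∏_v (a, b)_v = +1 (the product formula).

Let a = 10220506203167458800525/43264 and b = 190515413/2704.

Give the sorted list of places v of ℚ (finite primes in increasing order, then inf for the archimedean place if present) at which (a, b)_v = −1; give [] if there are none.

Mod squares: a ≡ 4524261, b ≡ 103037. Check v ∈ {∞, 2, 3, 5, 7, 11, 13, 17, 19, 23, 29, 43}.
v=2: v_2(a)=-8, v_2(b)=-4; units ≡ 5, 5 (mod 8); ε·ε+αω+βω = 0·0+-8·1+-4·1 ≡ 0  ⇒  (a,b)_2 = +1.
v=23: a=23^1·(≡7), b=23^0·(≡5) mod 23; (7|23)=-1, (5|23)=-1; (−1)^{1·0·11}·(-1)^0·(-1)^1 = -1.
v=43: a=43^2·(≡6), b=43^2·(≡24) mod 43; (6|43)=+1, (24|43)=+1; (−1)^{2·2·21}·(+1)^2·(+1)^2 = +1.
v=29: a=29^3·(≡14), b=29^1·(≡14) mod 29; (14|29)=-1, (14|29)=-1; (−1)^{3·1·14}·(-1)^1·(-1)^3 = +1.
v=5: a=5^2·(≡4), b=5^0·(≡2) mod 5; (4|5)=+1, (2|5)=-1; (−1)^{2·0·2}·(+1)^0·(-1)^2 = +1.
v=∞: 4524261 > 0 and 103037 > 0  ⇒  (a,b)_∞ = +1.
v=7: a=7^3·(≡5), b=7^0·(≡2) mod 7; (5|7)=-1, (2|7)=+1; (−1)^{3·0·3}·(-1)^0·(+1)^3 = +1.
v=17: a=17^1·(≡4), b=17^1·(≡15) mod 17; (4|17)=+1, (15|17)=+1; (−1)^{1·1·8}·(+1)^1·(+1)^1 = +1.
v=19: a=19^1·(≡7), b=19^1·(≡8) mod 19; (7|19)=+1, (8|19)=-1; (−1)^{1·1·9}·(+1)^1·(-1)^1 = +1.
v=11: a=11^4·(≡4), b=11^1·(≡8) mod 11; (4|11)=+1, (8|11)=-1; (−1)^{4·1·5}·(+1)^1·(-1)^4 = +1.
v=3: a=3^5·(≡2), b=3^0·(≡2) mod 3; (2|3)=-1, (2|3)=-1; (−1)^{5·0·1}·(-1)^0·(-1)^5 = -1.
v=13: a=13^-2·(≡3), b=13^-2·(≡12) mod 13; (3|13)=+1, (12|13)=+1; (−1)^{-2·-2·6}·(+1)^-2·(+1)^-2 = +1.
|Ram(4524261, 103037)| = 2, even; anisotropic at {3, 23}.

[3, 23]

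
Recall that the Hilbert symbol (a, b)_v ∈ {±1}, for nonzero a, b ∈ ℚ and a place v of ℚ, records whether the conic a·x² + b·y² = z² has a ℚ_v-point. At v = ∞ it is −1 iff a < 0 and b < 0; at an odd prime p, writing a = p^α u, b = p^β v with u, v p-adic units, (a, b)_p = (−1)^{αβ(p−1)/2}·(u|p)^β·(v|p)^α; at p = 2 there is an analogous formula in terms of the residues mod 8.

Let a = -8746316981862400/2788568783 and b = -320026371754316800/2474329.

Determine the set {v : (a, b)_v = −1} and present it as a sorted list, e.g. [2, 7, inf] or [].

(a, b) ≡ (-437, -493) mod (ℚ^×)²; places V = {2, 5, 7, 11, 13, 17, 19, 23, 29, ∞}.
(a,b)_13: α=-2, u≡8; β=-2, v≡4 (mod 13); (8|13)=-1, (4|13)=+1; sign (−1)^0·-1^-2·+1^-2 = +1.
(a,b)_2: α=18, β=10; u≡3, v≡3 (mod 8); ε(u)ε(v)=1·1, αω(v)=18·1, βω(u)=10·1; sum ≡ 1  ⇒  -1.
(a,b)_17: α=4, u≡12; β=5, v≡12 (mod 17); (12|17)=-1, (12|17)=-1; sign (−1)^0·-1^5·-1^4 = -1.
(a,b)_7: α=-2, u≡4; β=0, v≡2 (mod 7); (4|7)=+1, (2|7)=+1; sign (−1)^0·+1^0·+1^-2 = +1.
(a,b)_19: α=1, u≡14; β=2, v≡16 (mod 19); (14|19)=-1, (16|19)=+1; sign (−1)^0·-1^2·+1^1 = +1.
(a,b)_5: α=2, u≡3; β=2, v≡2 (mod 5); (3|5)=-1, (2|5)=-1; sign (−1)^0·-1^2·-1^2 = +1.
(a,b)_29: α=2, u≡21; β=3, v≡15 (mod 29); (21|29)=-1, (15|29)=-1; sign (−1)^0·-1^3·-1^2 = -1.
(a,b)_23: α=-1, u≡4; β=0, v≡1 (mod 23); (4|23)=+1, (1|23)=+1; sign (−1)^0·+1^0·+1^-1 = +1.
(a,b)_∞: sgn(-437)=−, sgn(-493)=−, so -1.
(a,b)_11: α=-4, u≡3; β=-4, v≡8 (mod 11); (3|11)=+1, (8|11)=-1; sign (−1)^0·+1^-4·-1^-4 = +1.
(-437, -493 / ℚ) ramifies at {2, 17, 29, ∞}: a division algebra.

[2, 17, 29, inf]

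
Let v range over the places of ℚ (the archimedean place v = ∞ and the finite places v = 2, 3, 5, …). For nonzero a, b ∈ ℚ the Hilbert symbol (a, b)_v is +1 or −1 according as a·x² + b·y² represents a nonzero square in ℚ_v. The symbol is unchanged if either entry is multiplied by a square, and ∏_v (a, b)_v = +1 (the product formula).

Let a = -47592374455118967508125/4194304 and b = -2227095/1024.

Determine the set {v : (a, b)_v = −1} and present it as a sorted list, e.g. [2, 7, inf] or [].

[5, inf]

Mod squares: a ≡ -634466677, b ≡ -3055. Check v ∈ {∞, 2, 3, 5, 7, 13, 19, 31, 41, 43, 47}.
v=∞: -634466677 < 0 and -3055 < 0  ⇒  (a,b)_∞ = -1.
v=3: a=3^8·(≡2), b=3^6·(≡2) mod 3; (2|3)=-1, (2|3)=-1; (−1)^{8·6·1}·(-1)^6·(-1)^8 = +1.
v=13: a=13^3·(≡3), b=13^1·(≡9) mod 13; (3|13)=+1, (9|13)=+1; (−1)^{3·1·6}·(+1)^1·(+1)^3 = +1.
v=41: a=41^1·(≡24), b=41^0·(≡16) mod 41; (24|41)=-1, (16|41)=+1; (−1)^{1·0·20}·(-1)^0·(+1)^1 = +1.
v=19: a=19^1·(≡5), b=19^0·(≡5) mod 19; (5|19)=+1, (5|19)=+1; (−1)^{1·0·9}·(+1)^0·(+1)^1 = +1.
v=2: v_2(a)=-22, v_2(b)=-10; units ≡ 3, 1 (mod 8); ε·ε+αω+βω = 1·0+-22·0+-10·1 ≡ 0  ⇒  (a,b)_2 = +1.
v=43: a=43^1·(≡41), b=43^0·(≡21) mod 43; (41|43)=+1, (21|43)=+1; (−1)^{1·0·21}·(+1)^0·(+1)^1 = +1.
v=5: a=5^4·(≡3), b=5^1·(≡4) mod 5; (3|5)=-1, (4|5)=+1; (−1)^{4·1·2}·(-1)^1·(+1)^4 = -1.
v=31: a=31^1·(≡12), b=31^0·(≡7) mod 31; (12|31)=-1, (7|31)=+1; (−1)^{1·0·15}·(-1)^0·(+1)^1 = +1.
v=7: a=7^2·(≡2), b=7^0·(≡2) mod 7; (2|7)=+1, (2|7)=+1; (−1)^{2·0·3}·(+1)^0·(+1)^2 = +1.
v=47: a=47^3·(≡12), b=47^1·(≡15) mod 47; (12|47)=+1, (15|47)=-1; (−1)^{3·1·23}·(+1)^1·(-1)^3 = +1.
|Ram(-634466677, -3055)| = 2, even; anisotropic at {5, ∞}.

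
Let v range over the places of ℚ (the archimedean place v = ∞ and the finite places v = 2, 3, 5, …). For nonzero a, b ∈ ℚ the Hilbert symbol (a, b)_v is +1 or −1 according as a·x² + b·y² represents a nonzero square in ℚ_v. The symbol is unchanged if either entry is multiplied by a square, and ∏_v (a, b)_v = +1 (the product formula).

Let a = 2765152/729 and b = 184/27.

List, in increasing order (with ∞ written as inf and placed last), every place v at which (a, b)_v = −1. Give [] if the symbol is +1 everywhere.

Mod squares: a ≡ 598, b ≡ 138. Check v ∈ {∞, 2, 3, 13, 17, 23}.
v=3: a=3^-6·(≡1), b=3^-3·(≡1) mod 3; (1|3)=+1, (1|3)=+1; (−1)^{-6·-3·1}·(+1)^-3·(+1)^-6 = +1.
v=23: a=23^1·(≡16), b=23^1·(≡2) mod 23; (16|23)=+1, (2|23)=+1; (−1)^{1·1·11}·(+1)^1·(+1)^1 = -1.
v=2: v_2(a)=5, v_2(b)=3; units ≡ 3, 5 (mod 8); ε·ε+αω+βω = 1·0+5·1+3·1 ≡ 0  ⇒  (a,b)_2 = +1.
v=13: a=13^1·(≡11), b=13^0·(≡2) mod 13; (11|13)=-1, (2|13)=-1; (−1)^{1·0·6}·(-1)^0·(-1)^1 = -1.
v=17: a=17^2·(≡10), b=17^0·(≡15) mod 17; (10|17)=-1, (15|17)=+1; (−1)^{2·0·8}·(-1)^0·(+1)^2 = +1.
v=∞: 598 > 0 and 138 > 0  ⇒  (a,b)_∞ = +1.
Ram(598, 138) = {13, 23}; no ℚ_13-point on the conic.

[13, 23]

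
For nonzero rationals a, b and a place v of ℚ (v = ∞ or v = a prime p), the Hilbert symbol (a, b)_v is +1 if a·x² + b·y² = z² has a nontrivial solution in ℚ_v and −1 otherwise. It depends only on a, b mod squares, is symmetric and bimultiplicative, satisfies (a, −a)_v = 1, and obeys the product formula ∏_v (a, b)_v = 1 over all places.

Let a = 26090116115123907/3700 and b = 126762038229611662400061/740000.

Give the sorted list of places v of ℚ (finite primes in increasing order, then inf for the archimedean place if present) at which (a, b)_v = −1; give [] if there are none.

[]

Mod squares: a ≡ 7511, b ≡ 18389074. Check v ∈ {∞, 2, 3, 5, 7, 11, 19, 29, 37, 41}.
v=2: v_2(a)=-2, v_2(b)=-5; units ≡ 7, 1 (mod 8); ε·ε+αω+βω = 1·0+-2·0+-5·0 ≡ 0  ⇒  (a,b)_2 = +1.
v=∞: 7511 > 0 and 18389074 > 0  ⇒  (a,b)_∞ = +1.
v=11: a=11^2·(≡1), b=11^3·(≡5) mod 11; (1|11)=+1, (5|11)=+1; (−1)^{2·3·5}·(+1)^3·(+1)^2 = +1.
v=37: a=37^-1·(≡6), b=37^-1·(≡2) mod 37; (6|37)=-1, (2|37)=-1; (−1)^{-1·-1·18}·(-1)^-1·(-1)^-1 = +1.
v=3: a=3^6·(≡2), b=3^10·(≡1) mod 3; (2|3)=-1, (1|3)=+1; (−1)^{6·10·1}·(-1)^10·(+1)^6 = +1.
v=41: a=41^2·(≡31), b=41^3·(≡26) mod 41; (31|41)=+1, (26|41)=-1; (−1)^{2·3·20}·(+1)^3·(-1)^2 = +1.
v=5: a=5^-2·(≡4), b=5^-4·(≡4) mod 5; (4|5)=+1, (4|5)=+1; (−1)^{-2·-4·2}·(+1)^-4·(+1)^-2 = +1.
v=19: a=19^2·(≡7), b=19^3·(≡1) mod 19; (7|19)=+1, (1|19)=+1; (−1)^{2·3·9}·(+1)^3·(+1)^2 = +1.
v=29: a=29^1·(≡18), b=29^1·(≡19) mod 29; (18|29)=-1, (19|29)=-1; (−1)^{1·1·14}·(-1)^1·(-1)^1 = +1.
v=7: a=7^5·(≡2), b=7^6·(≡2) mod 7; (2|7)=+1, (2|7)=+1; (−1)^{5·6·3}·(+1)^6·(+1)^5 = +1.
Every local symbol is +1, so the conic 7511·x² + 18389074·y² = z² has ℚ_v-points for all v and hence a ℚ-point; (a, b / ℚ) ≅ M_2(ℚ).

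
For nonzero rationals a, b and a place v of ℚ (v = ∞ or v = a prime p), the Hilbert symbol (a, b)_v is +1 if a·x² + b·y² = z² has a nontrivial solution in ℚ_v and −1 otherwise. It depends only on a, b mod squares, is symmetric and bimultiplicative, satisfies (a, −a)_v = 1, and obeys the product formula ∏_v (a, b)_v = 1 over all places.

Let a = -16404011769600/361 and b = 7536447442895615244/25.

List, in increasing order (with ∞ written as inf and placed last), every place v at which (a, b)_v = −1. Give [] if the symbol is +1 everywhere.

(a, b) ≡ (-119, 51051) mod (ℚ^×)²; places V = {2, 3, 5, 7, 11, 13, 17, 19, ∞}.
(a,b)_13: α=2, u≡5; β=3, v≡10 (mod 13); (5|13)=-1, (10|13)=+1; sign (−1)^0·-1^3·+1^2 = -1.
(a,b)_∞: sgn(-119)=−, sgn(51051)=+, so +1.
(a,b)_19: α=-2, u≡14; β=0, v≡6 (mod 19); (14|19)=-1, (6|19)=+1; sign (−1)^0·-1^0·+1^-2 = +1.
(a,b)_17: α=3, u≡3; β=5, v≡12 (mod 17); (3|17)=-1, (12|17)=-1; sign (−1)^0·-1^5·-1^3 = +1.
(a,b)_2: α=8, β=2; u≡1, v≡3 (mod 8); ε(u)ε(v)=0·1, αω(v)=8·1, βω(u)=2·0; sum ≡ 0  ⇒  +1.
(a,b)_5: α=2, u≡1; β=-2, v≡4 (mod 5); (1|5)=+1, (4|5)=+1; sign (−1)^0·+1^-2·+1^2 = +1.
(a,b)_11: α=0, u≡2; β=3, v≡2 (mod 11); (2|11)=-1, (2|11)=-1; sign (−1)^0·-1^3·-1^0 = -1.
(a,b)_3: α=2, u≡1; β=3, v≡1 (mod 3); (1|3)=+1, (1|3)=+1; sign (−1)^0·+1^3·+1^2 = +1.
(a,b)_7: α=3, u≡1; β=5, v≡5 (mod 7); (1|7)=+1, (5|7)=-1; sign (−1)^1·+1^5·-1^3 = +1.
Ram(-119, 51051) = {11, 13}; no ℚ_11-point on the conic.

[11, 13]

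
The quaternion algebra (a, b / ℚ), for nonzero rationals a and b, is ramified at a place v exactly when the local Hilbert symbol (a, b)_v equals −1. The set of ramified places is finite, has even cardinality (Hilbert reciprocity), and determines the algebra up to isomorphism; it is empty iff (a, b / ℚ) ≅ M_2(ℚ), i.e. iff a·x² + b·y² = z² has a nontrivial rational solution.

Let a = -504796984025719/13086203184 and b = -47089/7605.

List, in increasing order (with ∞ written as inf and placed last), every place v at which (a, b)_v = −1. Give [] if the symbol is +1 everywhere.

(a, b) ≡ (-6061, -5) mod (ℚ^×)²; places V = {2, 3, 5, 7, 11, 13, 17, 19, 29, 31, ∞}.
(a,b)_31: α=4, u≡22; β=2, v≡23 (mod 31); (22|31)=-1, (23|31)=-1; sign (−1)^0·-1^2·-1^4 = +1.
(a,b)_11: α=3, u≡8; β=0, v≡6 (mod 11); (8|11)=-1, (6|11)=-1; sign (−1)^0·-1^0·-1^3 = -1.
(a,b)_5: α=0, u≡4; β=-1, v≡1 (mod 5); (4|5)=+1, (1|5)=+1; sign (−1)^0·+1^-1·+1^0 = +1.
(a,b)_3: α=-16, u≡2; β=-2, v≡1 (mod 3); (2|3)=-1, (1|3)=+1; sign (−1)^0·-1^-2·+1^-16 = +1.
(a,b)_∞: sgn(-6061)=−, sgn(-5)=−, so -1.
(a,b)_19: α=-1, u≡6; β=0, v≡10 (mod 19); (6|19)=+1, (10|19)=-1; sign (−1)^0·+1^0·-1^-1 = -1.
(a,b)_17: α=2, u≡2; β=0, v≡3 (mod 17); (2|17)=+1, (3|17)=-1; sign (−1)^0·+1^0·-1^2 = +1.
(a,b)_7: α=2, u≡4; β=2, v≡4 (mod 7); (4|7)=+1, (4|7)=+1; sign (−1)^0·+1^2·+1^2 = +1.
(a,b)_2: α=-4, β=0; u≡3, v≡3 (mod 8); ε(u)ε(v)=1·1, αω(v)=-4·1, βω(u)=0·1; sum ≡ 1  ⇒  -1.
(a,b)_13: α=0, u≡9; β=-2, v≡6 (mod 13); (9|13)=+1, (6|13)=-1; sign (−1)^0·+1^-2·-1^0 = +1.
(a,b)_29: α=1, u≡9; β=0, v≡1 (mod 29); (9|29)=+1, (1|29)=+1; sign (−1)^0·+1^0·+1^1 = +1.
(-6061, -5 / ℚ) ramifies at {2, 11, 19, ∞}: a division algebra.

[2, 11, 19, inf]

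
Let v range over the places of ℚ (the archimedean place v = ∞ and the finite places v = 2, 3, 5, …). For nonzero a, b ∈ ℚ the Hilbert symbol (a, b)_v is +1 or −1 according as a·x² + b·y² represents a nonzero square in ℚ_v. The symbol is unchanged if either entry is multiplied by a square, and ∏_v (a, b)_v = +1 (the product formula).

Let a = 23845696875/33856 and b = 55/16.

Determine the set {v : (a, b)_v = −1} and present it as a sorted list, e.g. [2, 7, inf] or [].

[2, 5]

Mod squares: a ≡ 715, b ≡ 55. Check v ∈ {∞, 2, 3, 5, 7, 11, 13, 23}.
v=7: a=7^2·(≡2), b=7^0·(≡3) mod 7; (2|7)=+1, (3|7)=-1; (−1)^{2·0·3}·(+1)^0·(-1)^2 = +1.
v=23: a=23^-2·(≡3), b=23^0·(≡2) mod 23; (3|23)=+1, (2|23)=+1; (−1)^{-2·0·11}·(+1)^0·(+1)^-2 = +1.
v=5: a=5^5·(≡3), b=5^1·(≡1) mod 5; (3|5)=-1, (1|5)=+1; (−1)^{5·1·2}·(-1)^1·(+1)^5 = -1.
v=13: a=13^1·(≡10), b=13^0·(≡1) mod 13; (10|13)=+1, (1|13)=+1; (−1)^{1·0·6}·(+1)^0·(+1)^1 = +1.
v=3: a=3^2·(≡1), b=3^0·(≡1) mod 3; (1|3)=+1, (1|3)=+1; (−1)^{2·0·1}·(+1)^0·(+1)^2 = +1.
v=∞: 715 > 0 and 55 > 0  ⇒  (a,b)_∞ = +1.
v=11: a=11^3·(≡10), b=11^1·(≡1) mod 11; (10|11)=-1, (1|11)=+1; (−1)^{3·1·5}·(-1)^1·(+1)^3 = +1.
v=2: v_2(a)=-6, v_2(b)=-4; units ≡ 3, 7 (mod 8); ε·ε+αω+βω = 1·1+-6·0+-4·1 ≡ 1  ⇒  (a,b)_2 = -1.
(715, 55 / ℚ) ramifies at {2, 5}: a division algebra.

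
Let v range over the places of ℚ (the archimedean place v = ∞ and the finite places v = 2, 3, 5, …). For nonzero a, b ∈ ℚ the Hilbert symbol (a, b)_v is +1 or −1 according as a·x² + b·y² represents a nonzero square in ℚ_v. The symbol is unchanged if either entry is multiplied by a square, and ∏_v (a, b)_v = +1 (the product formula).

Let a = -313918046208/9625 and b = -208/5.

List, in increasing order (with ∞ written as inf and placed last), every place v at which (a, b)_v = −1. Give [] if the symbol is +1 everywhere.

[2, 5, 7, 13, 17, inf]

(a, b) ≡ (-4849845, -65) mod (ℚ^×)²; places V = {2, 3, 5, 7, 11, 13, 17, 19, ∞}.
(a,b)_7: α=-1, u≡1; β=0, v≡6 (mod 7); (1|7)=+1, (6|7)=-1; sign (−1)^0·+1^0·-1^-1 = -1.
(a,b)_3: α=3, u≡1; β=0, v≡1 (mod 3); (1|3)=+1, (1|3)=+1; sign (−1)^0·+1^0·+1^3 = +1.
(a,b)_∞: sgn(-4849845)=−, sgn(-65)=−, so -1.
(a,b)_2: α=14, β=4; u≡3, v≡7 (mod 8); ε(u)ε(v)=1·1, αω(v)=14·0, βω(u)=4·1; sum ≡ 1  ⇒  -1.
(a,b)_11: α=-1, u≡6; β=0, v≡9 (mod 11); (6|11)=-1, (9|11)=+1; sign (−1)^0·-1^0·+1^-1 = +1.
(a,b)_5: α=-3, u≡1; β=-1, v≡2 (mod 5); (1|5)=+1, (2|5)=-1; sign (−1)^0·+1^-1·-1^-3 = -1.
(a,b)_19: α=1, u≡8; β=0, v≡4 (mod 19); (8|19)=-1, (4|19)=+1; sign (−1)^0·-1^0·+1^1 = +1.
(a,b)_13: α=3, u≡12; β=1, v≡2 (mod 13); (12|13)=+1, (2|13)=-1; sign (−1)^0·+1^1·-1^3 = -1.
(a,b)_17: α=1, u≡16; β=0, v≡6 (mod 17); (16|17)=+1, (6|17)=-1; sign (−1)^0·+1^0·-1^1 = -1.
Ram(-4849845, -65) = {2, 5, 7, 13, 17, ∞}; no ℚ_2-point on the conic.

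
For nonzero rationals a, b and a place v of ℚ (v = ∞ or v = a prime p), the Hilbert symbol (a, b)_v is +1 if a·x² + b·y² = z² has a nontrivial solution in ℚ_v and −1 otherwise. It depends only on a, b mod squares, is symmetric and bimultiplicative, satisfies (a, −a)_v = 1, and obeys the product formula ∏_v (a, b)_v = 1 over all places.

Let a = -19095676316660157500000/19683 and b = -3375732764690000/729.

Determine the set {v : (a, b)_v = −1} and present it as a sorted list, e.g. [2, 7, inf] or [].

Mod squares: a ≡ -4290, b ≡ -221. Check v ∈ {∞, 2, 3, 5, 11, 13, 17, 19}.
v=17: a=17^4·(≡14), b=17^3·(≡8) mod 17; (14|17)=-1, (8|17)=+1; (−1)^{4·3·8}·(-1)^3·(+1)^4 = -1.
v=∞: -4290 < 0 and -221 < 0  ⇒  (a,b)_∞ = -1.
v=3: a=3^-9·(≡1), b=3^-6·(≡1) mod 3; (1|3)=+1, (1|3)=+1; (−1)^{-9·-6·1}·(+1)^-6·(+1)^-9 = +1.
v=2: v_2(a)=5, v_2(b)=4; units ≡ 7, 3 (mod 8); ε·ε+αω+βω = 1·1+5·1+4·0 ≡ 0  ⇒  (a,b)_2 = +1.
v=19: a=19^2·(≡11), b=19^2·(≡17) mod 19; (11|19)=+1, (17|19)=+1; (−1)^{2·2·9}·(+1)^2·(+1)^2 = +1.
v=11: a=11^7·(≡6), b=11^4·(≡2) mod 11; (6|11)=-1, (2|11)=-1; (−1)^{7·4·5}·(-1)^4·(-1)^7 = -1.
v=5: a=5^7·(≡3), b=5^4·(≡4) mod 5; (3|5)=-1, (4|5)=+1; (−1)^{7·4·2}·(-1)^4·(+1)^7 = +1.
v=13: a=13^1·(≡5), b=13^1·(≡12) mod 13; (5|13)=-1, (12|13)=+1; (−1)^{1·1·6}·(-1)^1·(+1)^1 = -1.
Ram(-4290, -221) = {11, 13, 17, ∞}; no ℚ_11-point on the conic.

[11, 13, 17, inf]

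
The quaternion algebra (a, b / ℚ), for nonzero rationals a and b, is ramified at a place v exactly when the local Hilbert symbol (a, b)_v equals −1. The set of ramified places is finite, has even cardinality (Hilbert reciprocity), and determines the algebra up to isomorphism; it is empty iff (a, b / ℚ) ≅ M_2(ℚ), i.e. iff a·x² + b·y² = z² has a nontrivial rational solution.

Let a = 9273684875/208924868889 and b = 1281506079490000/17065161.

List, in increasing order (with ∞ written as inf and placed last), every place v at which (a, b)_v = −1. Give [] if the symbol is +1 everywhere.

(a, b) ≡ (155, 4669) mod (ℚ^×)²; places V = {2, 3, 5, 7, 11, 13, 17, 19, 23, 29, 31, ∞}.
(a,b)_19: α=-2, u≡14; β=0, v≡15 (mod 19); (14|19)=-1, (15|19)=-1; sign (−1)^0·-1^0·-1^-2 = +1.
(a,b)_7: α=2, u≡4; β=1, v≡2 (mod 7); (4|7)=+1, (2|7)=+1; sign (−1)^0·+1^1·+1^2 = +1.
(a,b)_5: α=3, u≡1; β=4, v≡4 (mod 5); (1|5)=+1, (4|5)=+1; sign (−1)^0·+1^4·+1^3 = +1.
(a,b)_11: α=-2, u≡5; β=0, v≡4 (mod 11); (5|11)=+1, (4|11)=+1; sign (−1)^0·+1^0·+1^-2 = +1.
(a,b)_2: α=0, β=4; u≡3, v≡5 (mod 8); ε(u)ε(v)=1·0, αω(v)=0·1, βω(u)=4·1; sum ≡ 0  ⇒  +1.
(a,b)_3: α=-14, u≡2; β=-10, v≡1 (mod 3); (2|3)=-1, (1|3)=+1; sign (−1)^0·-1^-10·+1^-14 = +1.
(a,b)_31: α=1, u≡2; β=2, v≡5 (mod 31); (2|31)=+1, (5|31)=+1; sign (−1)^0·+1^2·+1^1 = +1.
(a,b)_13: α=2, u≡12; β=4, v≡8 (mod 13); (12|13)=+1, (8|13)=-1; sign (−1)^0·+1^4·-1^2 = +1.
(a,b)_23: α=0, u≡19; β=1, v≡11 (mod 23); (19|23)=-1, (11|23)=-1; sign (−1)^0·-1^1·-1^0 = -1.
(a,b)_∞: sgn(155)=+, sgn(4669)=+, so +1.
(a,b)_17: α=2, u≡2; β=-2, v≡7 (mod 17); (2|17)=+1, (7|17)=-1; sign (−1)^0·+1^-2·-1^2 = +1.
(a,b)_29: α=0, u≡8; β=1, v≡5 (mod 29); (8|29)=-1, (5|29)=+1; sign (−1)^0·-1^1·+1^0 = -1.
(155, 4669 / ℚ) ramifies at {23, 29}: a division algebra.

[23, 29]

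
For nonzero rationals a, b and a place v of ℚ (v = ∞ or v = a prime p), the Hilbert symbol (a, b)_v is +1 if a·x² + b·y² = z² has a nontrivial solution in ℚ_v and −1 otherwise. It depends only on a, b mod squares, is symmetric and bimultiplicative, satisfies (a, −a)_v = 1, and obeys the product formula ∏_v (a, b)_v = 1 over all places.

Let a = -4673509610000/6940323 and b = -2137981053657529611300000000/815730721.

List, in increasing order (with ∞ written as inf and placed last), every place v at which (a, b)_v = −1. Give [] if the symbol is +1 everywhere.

[11, 23, 43, inf]

(a, b) ≡ (-3883803, -5313) mod (ℚ^×)²; places V = {2, 3, 5, 7, 11, 13, 17, 19, 23, 43, ∞}.
(a,b)_13: α=-4, u≡9; β=-8, v≡10 (mod 13); (9|13)=+1, (10|13)=+1; sign (−1)^0·+1^-8·+1^-4 = +1.
(a,b)_∞: sgn(-3883803)=−, sgn(-5313)=−, so -1.
(a,b)_17: α=1, u≡2; β=2, v≡13 (mod 17); (2|17)=+1, (13|17)=+1; sign (−1)^0·+1^2·+1^1 = +1.
(a,b)_11: α=1, u≡3; β=3, v≡4 (mod 11); (3|11)=+1, (4|11)=+1; sign (−1)^1·+1^3·+1^1 = -1.
(a,b)_23: α=1, u≡5; β=3, v≡21 (mod 23); (5|23)=-1, (21|23)=-1; sign (−1)^1·-1^3·-1^1 = -1.
(a,b)_5: α=4, u≡3; β=8, v≡2 (mod 5); (3|5)=-1, (2|5)=-1; sign (−1)^0·-1^8·-1^4 = +1.
(a,b)_7: α=1, u≡3; β=7, v≡2 (mod 7); (3|7)=-1, (2|7)=+1; sign (−1)^1·-1^7·+1^1 = +1.
(a,b)_19: α=2, u≡4; β=0, v≡4 (mod 19); (4|19)=+1, (4|19)=+1; sign (−1)^0·+1^0·+1^2 = +1.
(a,b)_2: α=4, β=8; u≡5, v≡7 (mod 8); ε(u)ε(v)=0·1, αω(v)=4·0, βω(u)=8·1; sum ≡ 0  ⇒  +1.
(a,b)_3: α=-5, u≡1; β=1, v≡2 (mod 3); (1|3)=+1, (2|3)=-1; sign (−1)^1·+1^1·-1^-5 = +1.
(a,b)_43: α=1, u≡3; β=2, v≡30 (mod 43); (3|43)=-1, (30|43)=-1; sign (−1)^0·-1^2·-1^1 = -1.
(-3883803, -5313 / ℚ) ramifies at {11, 23, 43, ∞}: a division algebra.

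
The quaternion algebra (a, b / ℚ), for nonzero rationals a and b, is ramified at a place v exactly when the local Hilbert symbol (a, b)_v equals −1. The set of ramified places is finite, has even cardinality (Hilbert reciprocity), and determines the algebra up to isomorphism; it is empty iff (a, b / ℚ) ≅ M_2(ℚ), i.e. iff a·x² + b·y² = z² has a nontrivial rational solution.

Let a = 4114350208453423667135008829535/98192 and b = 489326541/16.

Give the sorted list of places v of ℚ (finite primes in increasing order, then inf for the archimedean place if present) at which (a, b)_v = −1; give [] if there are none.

Mod squares: a ≡ 299859855, b ≡ 4044021. Check v ∈ {∞, 2, 3, 5, 7, 11, 17, 19, 23, 29, 41, 43, 47}.
v=47: a=47^4·(≡23), b=47^1·(≡41) mod 47; (23|47)=-1, (41|47)=-1; (−1)^{4·1·23}·(-1)^1·(-1)^4 = -1.
v=23: a=23^3·(≡19), b=23^1·(≡20) mod 23; (19|23)=-1, (20|23)=-1; (−1)^{3·1·11}·(-1)^1·(-1)^3 = -1.
v=7: a=7^2·(≡1), b=7^0·(≡2) mod 7; (1|7)=+1, (2|7)=+1; (−1)^{2·0·3}·(+1)^0·(+1)^2 = +1.
v=5: a=5^1·(≡1), b=5^0·(≡1) mod 5; (1|5)=+1, (1|5)=+1; (−1)^{1·0·2}·(+1)^0·(+1)^1 = +1.
v=43: a=43^3·(≡32), b=43^1·(≡40) mod 43; (32|43)=-1, (40|43)=+1; (−1)^{3·1·21}·(-1)^1·(+1)^3 = +1.
v=11: a=11^4·(≡1), b=11^2·(≡5) mod 11; (1|11)=+1, (5|11)=+1; (−1)^{4·2·5}·(+1)^2·(+1)^4 = +1.
v=17: a=17^-1·(≡12), b=17^0·(≡14) mod 17; (12|17)=-1, (14|17)=-1; (−1)^{-1·0·8}·(-1)^0·(-1)^-1 = -1.
v=2: v_2(a)=-4, v_2(b)=-4; units ≡ 7, 5 (mod 8); ε·ε+αω+βω = 1·0+-4·1+-4·0 ≡ 0  ⇒  (a,b)_2 = +1.
v=3: a=3^5·(≡2), b=3^1·(≡2) mod 3; (2|3)=-1, (2|3)=-1; (−1)^{5·1·1}·(-1)^1·(-1)^5 = -1.
v=∞: 299859855 > 0 and 4044021 > 0  ⇒  (a,b)_∞ = +1.
v=19: a=19^-2·(≡14), b=19^0·(≡16) mod 19; (14|19)=-1, (16|19)=+1; (−1)^{-2·0·9}·(-1)^0·(+1)^-2 = +1.
v=29: a=29^3·(≡22), b=29^1·(≡18) mod 29; (22|29)=+1, (18|29)=-1; (−1)^{3·1·14}·(+1)^1·(-1)^3 = -1.
v=41: a=41^1·(≡11), b=41^0·(≡12) mod 41; (11|41)=-1, (12|41)=-1; (−1)^{1·0·20}·(-1)^0·(-1)^1 = -1.
Ram(299859855, 4044021) = {3, 17, 23, 29, 41, 47}; no ℚ_3-point on the conic.

[3, 17, 23, 29, 41, 47]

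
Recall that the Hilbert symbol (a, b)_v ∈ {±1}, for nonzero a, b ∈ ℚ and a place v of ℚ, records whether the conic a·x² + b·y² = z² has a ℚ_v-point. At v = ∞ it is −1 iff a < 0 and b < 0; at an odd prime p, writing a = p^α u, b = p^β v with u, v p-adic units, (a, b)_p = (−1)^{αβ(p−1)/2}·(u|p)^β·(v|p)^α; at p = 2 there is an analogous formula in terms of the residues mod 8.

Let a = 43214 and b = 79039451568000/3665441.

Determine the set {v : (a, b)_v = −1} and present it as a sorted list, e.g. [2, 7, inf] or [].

(a, b) ≡ (43214, 1230) mod (ℚ^×)²; places V = {2, 3, 5, 7, 11, 13, 17, 23, 31, 41, ∞}.
(a,b)_41: α=1, u≡29; β=-1, v≡3 (mod 41); (29|41)=-1, (3|41)=-1; sign (−1)^0·-1^-1·-1^1 = +1.
(a,b)_7: α=0, u≡3; β=2, v≡5 (mod 7); (3|7)=-1, (5|7)=-1; sign (−1)^0·-1^2·-1^0 = +1.
(a,b)_23: α=0, u≡20; β=-2, v≡11 (mod 23); (20|23)=-1, (11|23)=-1; sign (−1)^0·-1^-2·-1^0 = +1.
(a,b)_5: α=0, u≡4; β=3, v≡4 (mod 5); (4|5)=+1, (4|5)=+1; sign (−1)^0·+1^3·+1^0 = +1.
(a,b)_2: α=1, β=7; u≡7, v≡7 (mod 8); ε(u)ε(v)=1·1, αω(v)=1·0, βω(u)=7·0; sum ≡ 1  ⇒  -1.
(a,b)_31: α=1, u≡30; β=2, v≡30 (mod 31); (30|31)=-1, (30|31)=-1; sign (−1)^0·-1^2·-1^1 = -1.
(a,b)_3: α=0, u≡2; β=1, v≡2 (mod 3); (2|3)=-1, (2|3)=-1; sign (−1)^0·-1^1·-1^0 = -1.
(a,b)_∞: sgn(43214)=+, sgn(1230)=+, so +1.
(a,b)_11: α=0, u≡6; β=2, v≡9 (mod 11); (6|11)=-1, (9|11)=+1; sign (−1)^0·-1^2·+1^0 = +1.
(a,b)_13: α=0, u≡2; β=-2, v≡8 (mod 13); (2|13)=-1, (8|13)=-1; sign (−1)^0·-1^-2·-1^0 = +1.
(a,b)_17: α=1, u≡9; β=2, v≡11 (mod 17); (9|17)=+1, (11|17)=-1; sign (−1)^0·+1^2·-1^1 = -1.
Ram(43214, 1230) = {2, 3, 17, 31}; no ℚ_2-point on the conic.

[2, 3, 17, 31]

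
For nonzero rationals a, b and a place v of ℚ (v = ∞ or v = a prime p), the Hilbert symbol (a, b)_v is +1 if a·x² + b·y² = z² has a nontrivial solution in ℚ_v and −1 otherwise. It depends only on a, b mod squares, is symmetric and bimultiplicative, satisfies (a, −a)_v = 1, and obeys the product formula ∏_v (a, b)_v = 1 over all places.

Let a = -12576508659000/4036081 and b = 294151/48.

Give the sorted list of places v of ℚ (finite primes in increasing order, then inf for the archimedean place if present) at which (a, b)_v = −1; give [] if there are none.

(a, b) ≡ (-110, 7293) mod (ℚ^×)²; places V = {2, 3, 5, 7, 11, 13, 17, 41, ∞}.
(a,b)_13: α=2, u≡5; β=1, v≡8 (mod 13); (5|13)=-1, (8|13)=-1; sign (−1)^0·-1^1·-1^2 = -1.
(a,b)_17: α=4, u≡9; β=1, v≡1 (mod 17); (9|17)=+1, (1|17)=+1; sign (−1)^0·+1^1·+1^4 = +1.
(a,b)_5: α=3, u≡3; β=0, v≡2 (mod 5); (3|5)=-1, (2|5)=-1; sign (−1)^0·-1^0·-1^3 = -1.
(a,b)_7: α=-4, u≡1; β=0, v≡3 (mod 7); (1|7)=+1, (3|7)=-1; sign (−1)^0·+1^0·-1^-4 = +1.
(a,b)_∞: sgn(-110)=−, sgn(7293)=+, so +1.
(a,b)_3: α=4, u≡1; β=-1, v≡1 (mod 3); (1|3)=+1, (1|3)=+1; sign (−1)^0·+1^-1·+1^4 = +1.
(a,b)_2: α=3, β=-4; u≡1, v≡5 (mod 8); ε(u)ε(v)=0·0, αω(v)=3·1, βω(u)=-4·0; sum ≡ 1  ⇒  -1.
(a,b)_41: α=-2, u≡14; β=0, v≡20 (mod 41); (14|41)=-1, (20|41)=+1; sign (−1)^0·-1^0·+1^-2 = +1.
(a,b)_11: α=1, u≡9; β=3, v≡3 (mod 11); (9|11)=+1, (3|11)=+1; sign (−1)^1·+1^3·+1^1 = -1.
Ram(-110, 7293) = {2, 5, 11, 13}; no ℚ_2-point on the conic.

[2, 5, 11, 13]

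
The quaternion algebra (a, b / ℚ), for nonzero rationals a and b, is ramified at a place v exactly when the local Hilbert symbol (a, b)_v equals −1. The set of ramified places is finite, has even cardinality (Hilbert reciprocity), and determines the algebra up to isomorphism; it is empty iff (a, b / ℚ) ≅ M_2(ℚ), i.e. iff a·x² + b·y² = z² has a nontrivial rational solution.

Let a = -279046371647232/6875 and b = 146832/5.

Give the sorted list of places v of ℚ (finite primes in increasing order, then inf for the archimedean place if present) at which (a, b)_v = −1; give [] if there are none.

(a, b) ≡ (-77, 45885) mod (ℚ^×)²; places V = {2, 3, 5, 7, 11, 19, 23, 43, ∞}.
(a,b)_3: α=2, u≡1; β=1, v≡1 (mod 3); (1|3)=+1, (1|3)=+1; sign (−1)^0·+1^1·+1^2 = +1.
(a,b)_5: α=-4, u≡3; β=-1, v≡2 (mod 5); (3|5)=-1, (2|5)=-1; sign (−1)^0·-1^-1·-1^-4 = -1.
(a,b)_∞: sgn(-77)=−, sgn(45885)=+, so +1.
(a,b)_23: α=2, u≡22; β=1, v≡21 (mod 23); (22|23)=-1, (21|23)=-1; sign (−1)^0·-1^1·-1^2 = -1.
(a,b)_11: α=-1, u≡1; β=0, v≡3 (mod 11); (1|11)=+1, (3|11)=+1; sign (−1)^0·+1^0·+1^-1 = +1.
(a,b)_19: α=2, u≡8; β=1, v≡18 (mod 19); (8|19)=-1, (18|19)=-1; sign (−1)^0·-1^1·-1^2 = -1.
(a,b)_2: α=8, β=4; u≡3, v≡5 (mod 8); ε(u)ε(v)=1·0, αω(v)=8·1, βω(u)=4·1; sum ≡ 0  ⇒  +1.
(a,b)_43: α=2, u≡13; β=0, v≡6 (mod 43); (13|43)=+1, (6|43)=+1; sign (−1)^0·+1^0·+1^2 = +1.
(a,b)_7: α=3, u≡5; β=1, v≡5 (mod 7); (5|7)=-1, (5|7)=-1; sign (−1)^1·-1^1·-1^3 = -1.
Ram(-77, 45885) = {5, 7, 19, 23}; no ℚ_5-point on the conic.

[5, 7, 19, 23]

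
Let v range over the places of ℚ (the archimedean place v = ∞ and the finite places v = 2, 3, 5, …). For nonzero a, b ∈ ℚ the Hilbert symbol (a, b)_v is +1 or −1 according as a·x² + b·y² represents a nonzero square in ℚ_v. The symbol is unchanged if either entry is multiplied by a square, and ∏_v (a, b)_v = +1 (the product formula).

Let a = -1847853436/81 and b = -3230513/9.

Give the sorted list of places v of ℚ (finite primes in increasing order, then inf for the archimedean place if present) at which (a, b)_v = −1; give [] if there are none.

(a, b) ≡ (-22591, -3230513) mod (ℚ^×)²; places V = {2, 3, 11, 13, 19, 29, 41, ∞}.
(a,b)_19: α=1, u≡13; β=1, v≡11 (mod 19); (13|19)=-1, (11|19)=+1; sign (−1)^1·-1^1·+1^1 = +1.
(a,b)_3: α=-4, u≡2; β=-2, v≡1 (mod 3); (2|3)=-1, (1|3)=+1; sign (−1)^0·-1^-2·+1^-4 = +1.
(a,b)_2: α=2, β=0; u≡1, v≡7 (mod 8); ε(u)ε(v)=0·1, αω(v)=2·0, βω(u)=0·0; sum ≡ 0  ⇒  +1.
(a,b)_∞: sgn(-22591)=−, sgn(-3230513)=−, so -1.
(a,b)_13: α=2, u≡3; β=1, v≡8 (mod 13); (3|13)=+1, (8|13)=-1; sign (−1)^0·+1^1·-1^2 = +1.
(a,b)_11: α=2, u≡1; β=1, v≡8 (mod 11); (1|11)=+1, (8|11)=-1; sign (−1)^0·+1^1·-1^2 = +1.
(a,b)_29: α=1, u≡28; β=1, v≡12 (mod 29); (28|29)=+1, (12|29)=-1; sign (−1)^0·+1^1·-1^1 = -1.
(a,b)_41: α=1, u≡18; β=1, v≡1 (mod 41); (18|41)=+1, (1|41)=+1; sign (−1)^0·+1^1·+1^1 = +1.
|Ram(-22591, -3230513)| = 2, even; anisotropic at {29, ∞}.

[29, inf]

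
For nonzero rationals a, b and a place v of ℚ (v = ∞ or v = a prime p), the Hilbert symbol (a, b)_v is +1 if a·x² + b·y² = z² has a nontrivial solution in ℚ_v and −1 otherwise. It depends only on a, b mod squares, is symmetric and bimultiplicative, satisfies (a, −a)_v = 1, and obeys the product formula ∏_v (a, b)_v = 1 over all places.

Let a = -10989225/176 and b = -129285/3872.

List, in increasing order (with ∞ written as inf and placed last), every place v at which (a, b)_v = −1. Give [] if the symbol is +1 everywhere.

[2, 11, 17, inf]

(a, b) ≡ (-11, -170) mod (ℚ^×)²; places V = {2, 3, 5, 11, 13, 17, ∞}.
(a,b)_17: α=2, u≡12; β=1, v≡10 (mod 17); (12|17)=-1, (10|17)=-1; sign (−1)^0·-1^1·-1^2 = -1.
(a,b)_11: α=-1, u≡10; β=-2, v≡2 (mod 11); (10|11)=-1, (2|11)=-1; sign (−1)^0·-1^-2·-1^-1 = -1.
(a,b)_3: α=2, u≡1; β=2, v≡1 (mod 3); (1|3)=+1, (1|3)=+1; sign (−1)^0·+1^2·+1^2 = +1.
(a,b)_∞: sgn(-11)=−, sgn(-170)=−, so -1.
(a,b)_2: α=-4, β=-5; u≡5, v≡3 (mod 8); ε(u)ε(v)=0·1, αω(v)=-4·1, βω(u)=-5·1; sum ≡ 1  ⇒  -1.
(a,b)_5: α=2, u≡1; β=1, v≡4 (mod 5); (1|5)=+1, (4|5)=+1; sign (−1)^0·+1^1·+1^2 = +1.
(a,b)_13: α=2, u≡2; β=2, v≡12 (mod 13); (2|13)=-1, (12|13)=+1; sign (−1)^0·-1^2·+1^2 = +1.
(-11, -170 / ℚ) ramifies at {2, 11, 17, ∞}: a division algebra.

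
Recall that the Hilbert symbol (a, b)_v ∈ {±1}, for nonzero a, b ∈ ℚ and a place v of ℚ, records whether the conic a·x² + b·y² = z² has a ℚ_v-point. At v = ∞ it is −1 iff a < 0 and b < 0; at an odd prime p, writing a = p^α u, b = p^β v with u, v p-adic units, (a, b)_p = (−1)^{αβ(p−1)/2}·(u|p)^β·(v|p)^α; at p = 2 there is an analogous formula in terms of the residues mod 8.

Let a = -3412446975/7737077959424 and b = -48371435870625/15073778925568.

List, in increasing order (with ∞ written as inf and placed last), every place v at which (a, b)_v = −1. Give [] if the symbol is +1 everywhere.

Mod squares: a ≡ -1309, b ≡ -8789. Check v ∈ {∞, 2, 3, 5, 7, 11, 17, 23, 29, 43, 47, 53}.
v=5: a=5^2·(≡4), b=5^4·(≡4) mod 5; (4|5)=+1, (4|5)=+1; (−1)^{2·4·2}·(+1)^4·(+1)^2 = +1.
v=∞: -1309 < 0 and -8789 < 0  ⇒  (a,b)_∞ = -1.
v=7: a=7^3·(≡1), b=7^4·(≡3) mod 7; (1|7)=+1, (3|7)=-1; (−1)^{3·4·3}·(+1)^4·(-1)^3 = -1.
v=3: a=3^4·(≡2), b=3^8·(≡1) mod 3; (2|3)=-1, (1|3)=+1; (−1)^{4·8·1}·(-1)^8·(+1)^4 = +1.
v=43: a=43^-2·(≡17), b=43^0·(≡28) mod 43; (17|43)=+1, (28|43)=-1; (−1)^{-2·0·21}·(+1)^0·(-1)^-2 = +1.
v=29: a=29^0·(≡6), b=29^-2·(≡17) mod 29; (6|29)=+1, (17|29)=-1; (−1)^{0·-2·14}·(+1)^-2·(-1)^0 = +1.
v=2: v_2(a)=-8, v_2(b)=-16; units ≡ 3, 3 (mod 8); ε·ε+αω+βω = 1·1+-8·1+-16·1 ≡ 1  ⇒  (a,b)_2 = -1.
v=23: a=23^-2·(≡3), b=23^-2·(≡11) mod 23; (3|23)=+1, (11|23)=-1; (−1)^{-2·-2·11}·(+1)^-2·(-1)^-2 = +1.
v=47: a=47^0·(≡7), b=47^-1·(≡34) mod 47; (7|47)=+1, (34|47)=+1; (−1)^{0·-1·23}·(+1)^-1·(+1)^0 = +1.
v=53: a=53^-2·(≡24), b=53^0·(≡47) mod 53; (24|53)=+1, (47|53)=+1; (−1)^{-2·0·26}·(+1)^0·(+1)^-2 = +1.
v=11: a=11^-1·(≡8), b=11^-1·(≡4) mod 11; (8|11)=-1, (4|11)=+1; (−1)^{-1·-1·5}·(-1)^-1·(+1)^-1 = +1.
v=17: a=17^3·(≡9), b=17^3·(≡12) mod 17; (9|17)=+1, (12|17)=-1; (−1)^{3·3·8}·(+1)^3·(-1)^3 = -1.
|Ram(-1309, -8789)| = 4, even; anisotropic at {2, 7, 17, ∞}.

[2, 7, 17, inf]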